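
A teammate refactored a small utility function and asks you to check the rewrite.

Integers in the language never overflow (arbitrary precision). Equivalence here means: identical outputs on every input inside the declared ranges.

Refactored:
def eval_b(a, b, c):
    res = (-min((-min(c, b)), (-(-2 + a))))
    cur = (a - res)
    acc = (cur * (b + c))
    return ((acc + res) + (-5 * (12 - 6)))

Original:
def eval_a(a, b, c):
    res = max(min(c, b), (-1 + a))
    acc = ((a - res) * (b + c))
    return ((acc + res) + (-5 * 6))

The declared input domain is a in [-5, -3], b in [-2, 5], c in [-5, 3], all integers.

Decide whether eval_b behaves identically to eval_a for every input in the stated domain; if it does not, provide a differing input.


Not equivalent: a=-3, b=-2, c=-5 separates them (-41 vs -49).
eval_a: res becomes -4; next acc becomes -7; next final value -41
eval_b: res becomes -5; next cur becomes 2; next acc becomes -14; next final value -49
verdict: not equivalent; witness: a=-3, b=-2, c=-5


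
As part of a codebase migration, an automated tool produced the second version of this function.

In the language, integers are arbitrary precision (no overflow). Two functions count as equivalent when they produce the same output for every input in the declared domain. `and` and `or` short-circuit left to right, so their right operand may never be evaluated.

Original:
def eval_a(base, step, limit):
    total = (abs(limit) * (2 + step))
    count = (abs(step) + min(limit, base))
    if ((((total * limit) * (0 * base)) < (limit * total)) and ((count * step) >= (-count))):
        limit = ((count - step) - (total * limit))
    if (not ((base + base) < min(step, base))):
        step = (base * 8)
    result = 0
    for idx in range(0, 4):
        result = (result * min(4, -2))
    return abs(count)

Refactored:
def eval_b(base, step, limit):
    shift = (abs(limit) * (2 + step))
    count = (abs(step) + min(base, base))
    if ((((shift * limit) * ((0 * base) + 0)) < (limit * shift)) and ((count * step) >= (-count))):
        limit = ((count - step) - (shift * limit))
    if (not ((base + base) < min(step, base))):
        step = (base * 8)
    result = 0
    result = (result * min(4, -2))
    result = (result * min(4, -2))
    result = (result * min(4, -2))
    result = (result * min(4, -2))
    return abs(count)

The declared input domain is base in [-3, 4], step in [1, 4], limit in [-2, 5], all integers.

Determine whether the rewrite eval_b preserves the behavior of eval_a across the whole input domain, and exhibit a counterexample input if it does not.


Run the pair on base=-1, step=1, limit=-2.
eval_a: total := 6 | count := -1 | ((((total * limit) * (0 * base)) < (limit * total)) and ((count * step) >= (-count))): false | (not ((base + base) < min(step, base))): false | result := 0 | iter idx=0: | result := 0 | iter idx=1: | result := 0 | iter idx=2: | result := 0 | iter idx=3: | result := 0 | result 1
eval_b: shift := 6 | count := 0 | ((((shift * limit) * ((0 * base) + 0)) < (limit * shift)) and ((count * step) >= (-count))): false | (not ((base + base) < min(step, base))): false | result := 0 | result := 0 | result := 0 | result := 0 | result := 0 | result 0
1 != 0, so the rewrite changes behavior.
verdict: not equivalent; witness: base=-1, step=1, limit=-2


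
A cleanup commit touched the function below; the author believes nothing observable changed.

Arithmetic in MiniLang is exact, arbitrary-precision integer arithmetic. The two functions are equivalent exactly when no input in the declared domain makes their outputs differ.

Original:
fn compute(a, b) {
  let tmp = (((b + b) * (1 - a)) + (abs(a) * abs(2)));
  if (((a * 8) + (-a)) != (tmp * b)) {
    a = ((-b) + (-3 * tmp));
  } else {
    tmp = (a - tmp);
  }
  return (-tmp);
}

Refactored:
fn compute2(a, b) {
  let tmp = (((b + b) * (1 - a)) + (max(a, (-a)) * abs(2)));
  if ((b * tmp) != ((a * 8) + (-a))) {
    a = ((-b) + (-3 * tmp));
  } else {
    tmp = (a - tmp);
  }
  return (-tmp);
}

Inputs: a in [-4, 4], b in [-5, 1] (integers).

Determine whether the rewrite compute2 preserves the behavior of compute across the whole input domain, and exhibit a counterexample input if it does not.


Reading the diff, among the changes: min/max/abs usage differs.
As a probe, take a=-2, b=-2: compute runs tmp=-8, then (((a * 8) + (-a)) != (tmp * b)) is true, then a=26, then returns 8; compute2 runs tmp=-8, then ((b * tmp) != ((a * 8) + (-a))) is true, then a=26, then returns 8; both end at 8.
Across all 63 domain points the two functions coincide.
verdict: equivalent


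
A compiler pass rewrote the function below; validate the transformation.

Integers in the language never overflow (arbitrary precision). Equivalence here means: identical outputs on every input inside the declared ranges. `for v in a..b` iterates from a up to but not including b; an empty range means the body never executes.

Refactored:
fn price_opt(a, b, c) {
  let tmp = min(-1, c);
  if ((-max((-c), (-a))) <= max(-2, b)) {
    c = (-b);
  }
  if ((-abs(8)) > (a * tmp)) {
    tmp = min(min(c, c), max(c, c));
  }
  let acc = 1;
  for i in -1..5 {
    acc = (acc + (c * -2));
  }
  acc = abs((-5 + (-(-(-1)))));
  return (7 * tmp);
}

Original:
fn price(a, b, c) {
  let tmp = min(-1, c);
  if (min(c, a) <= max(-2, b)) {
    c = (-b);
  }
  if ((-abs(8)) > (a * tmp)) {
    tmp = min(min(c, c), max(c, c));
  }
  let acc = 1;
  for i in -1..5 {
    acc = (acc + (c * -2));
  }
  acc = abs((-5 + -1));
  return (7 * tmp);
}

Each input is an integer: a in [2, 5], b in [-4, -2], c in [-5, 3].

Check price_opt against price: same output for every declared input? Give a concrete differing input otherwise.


Equivalent — the differences include min/max/abs usage differs, yet no declared input distinguishes the two.
Tracing a=4, b=-4, c=1: price: tmp = -1; (min(c, a) <= max(-2, b)) -> false; ((-abs(8)) > (a * tmp)) -> false; acc = 1; [i=-1]; acc = -1; [i=0]; acc = -3; [i=1]; acc = -5; [i=2]; acc = -7; [i=3]; acc = -9; [i=4]; acc = -11; acc = 6; return -7 | price_opt: tmp = -1; ((-max((-c), (-a))) <= max(-2, b)) -> false; ((-abs(8)) > (a * tmp)) -> false; acc = 1; [i=-1]; acc = -1; [i=0]; acc = -3; [i=1]; acc = -5; [i=2]; acc = -7; [i=3]; acc = -9; [i=4]; acc = -11; acc = 6; return -7 — matching result -7.
Sweeping the whole domain (108 inputs) finds no disagreement.
verdict: equivalent


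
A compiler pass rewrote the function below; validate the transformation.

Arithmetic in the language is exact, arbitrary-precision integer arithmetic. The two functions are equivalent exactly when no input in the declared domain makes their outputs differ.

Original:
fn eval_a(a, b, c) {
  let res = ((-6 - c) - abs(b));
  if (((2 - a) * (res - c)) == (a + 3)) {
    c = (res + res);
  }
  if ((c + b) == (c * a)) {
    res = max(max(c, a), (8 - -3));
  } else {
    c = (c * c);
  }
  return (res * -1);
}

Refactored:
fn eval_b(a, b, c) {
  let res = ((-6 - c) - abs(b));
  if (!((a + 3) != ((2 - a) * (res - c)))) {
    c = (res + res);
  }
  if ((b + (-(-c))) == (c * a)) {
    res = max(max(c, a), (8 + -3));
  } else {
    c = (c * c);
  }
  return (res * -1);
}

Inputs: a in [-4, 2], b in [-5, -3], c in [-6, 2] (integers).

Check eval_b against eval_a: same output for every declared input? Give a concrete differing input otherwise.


The rewrite breaks on a=-4, b=-5, c=1, where the results are -11 and -5.
eval_a: res becomes -12; next (((2 - a) * (res - c)) == (a + 3)) evaluates to false; next ((c + b) == (c * a)) evaluates to true; next res becomes 11; next final value -11
eval_b: res becomes -12; next (!((a + 3) != ((2 - a) * (res - c)))) evaluates to false; next ((b + (-(-c))) == (c * a)) evaluates to true; next res becomes 5; next final value -5
verdict: not equivalent; witness: a=-4, b=-5, c=1


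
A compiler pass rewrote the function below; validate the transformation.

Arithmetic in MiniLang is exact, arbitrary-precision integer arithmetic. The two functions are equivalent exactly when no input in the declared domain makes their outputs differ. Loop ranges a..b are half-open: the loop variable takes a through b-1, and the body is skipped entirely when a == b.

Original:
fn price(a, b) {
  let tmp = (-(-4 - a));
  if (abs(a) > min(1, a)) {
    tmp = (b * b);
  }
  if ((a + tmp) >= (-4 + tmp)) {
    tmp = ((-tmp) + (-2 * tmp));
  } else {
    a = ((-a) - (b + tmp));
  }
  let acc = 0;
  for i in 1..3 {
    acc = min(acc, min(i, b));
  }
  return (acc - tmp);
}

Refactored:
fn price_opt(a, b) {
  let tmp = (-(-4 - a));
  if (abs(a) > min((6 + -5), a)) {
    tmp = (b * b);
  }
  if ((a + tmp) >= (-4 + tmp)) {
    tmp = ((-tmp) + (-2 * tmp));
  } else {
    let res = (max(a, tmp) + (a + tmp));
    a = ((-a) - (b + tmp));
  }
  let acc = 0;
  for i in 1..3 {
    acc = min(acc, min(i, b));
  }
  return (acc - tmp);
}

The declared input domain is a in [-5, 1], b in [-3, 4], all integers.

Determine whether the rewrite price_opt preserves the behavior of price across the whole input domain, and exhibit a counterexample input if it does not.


Reading the diff, among the changes: min/max/abs usage differs, statement counts differ, local variable names differ, constant usage differs, arithmetic usage differs.
Spot check at a=0, b=1 — price: tmp := 4 | (abs(a) > min(1, a)): false | ((a + tmp) >= (-4 + tmp)): true | tmp := -12 | acc := 0 | iter i=1: | acc := 0 | iter i=2: | acc := 0 | result 12. price_opt: tmp := 4 | (abs(a) > min((6 + -5), a)): false | ((a + tmp) >= (-4 + tmp)): true | tmp := -12 | acc := 0 | iter i=1: | acc := 0 | iter i=2: | acc := 0 | result 12. Both give 12.
Checked all 56 inputs in the declared domain: the outputs agree on every one.
verdict: equivalent


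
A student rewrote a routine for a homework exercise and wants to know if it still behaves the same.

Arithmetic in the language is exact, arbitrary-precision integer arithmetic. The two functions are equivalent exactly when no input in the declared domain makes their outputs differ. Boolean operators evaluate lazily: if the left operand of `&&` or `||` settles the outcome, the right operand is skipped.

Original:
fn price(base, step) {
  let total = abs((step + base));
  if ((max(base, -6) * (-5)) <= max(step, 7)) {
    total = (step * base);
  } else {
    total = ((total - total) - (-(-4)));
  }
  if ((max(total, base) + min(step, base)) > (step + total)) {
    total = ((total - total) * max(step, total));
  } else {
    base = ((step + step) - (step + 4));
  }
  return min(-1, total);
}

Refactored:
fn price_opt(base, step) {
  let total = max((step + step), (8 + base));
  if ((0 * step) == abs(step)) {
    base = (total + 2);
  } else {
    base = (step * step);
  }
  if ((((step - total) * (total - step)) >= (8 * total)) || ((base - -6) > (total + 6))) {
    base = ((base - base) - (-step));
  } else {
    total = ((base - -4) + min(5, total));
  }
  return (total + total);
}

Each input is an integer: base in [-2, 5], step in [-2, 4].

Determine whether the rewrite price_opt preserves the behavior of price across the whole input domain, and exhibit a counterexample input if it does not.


On input base=-2, step=-2, price returns -1 while price_opt returns 26.
verdict: not equivalent; witness: base=-2, step=-2


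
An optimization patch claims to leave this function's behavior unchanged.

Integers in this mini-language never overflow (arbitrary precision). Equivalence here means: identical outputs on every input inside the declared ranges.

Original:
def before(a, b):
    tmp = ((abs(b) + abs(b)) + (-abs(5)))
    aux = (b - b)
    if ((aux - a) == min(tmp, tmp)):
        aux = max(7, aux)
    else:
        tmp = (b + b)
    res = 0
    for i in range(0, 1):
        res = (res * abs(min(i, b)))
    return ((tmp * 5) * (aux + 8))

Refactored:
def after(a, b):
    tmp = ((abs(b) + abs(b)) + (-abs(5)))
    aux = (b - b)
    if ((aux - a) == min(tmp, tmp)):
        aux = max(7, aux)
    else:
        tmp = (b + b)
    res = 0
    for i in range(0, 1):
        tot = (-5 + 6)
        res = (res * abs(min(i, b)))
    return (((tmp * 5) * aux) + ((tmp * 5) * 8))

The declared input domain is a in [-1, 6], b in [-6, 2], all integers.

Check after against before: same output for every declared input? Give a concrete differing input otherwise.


The two versions differ — the changes include local variable names differ, arithmetic usage differs, constant usage differs, statement counts differ.
As a probe, take a=0, b=2: before runs tmp := -1 | aux := 0 | ((aux - a) == min(tmp, tmp)): false | tmp := 4 | res := 0 | iter i=0: | res := 0 | result 160; after runs tmp := -1 | aux := 0 | ((aux - a) == min(tmp, tmp)): false | tmp := 4 | res := 0 | iter i=0: | tot := 1 | res := 0 | result 160; both end at 160.
Checked all 72 inputs in the declared domain: the outputs agree on every one.
verdict: equivalent


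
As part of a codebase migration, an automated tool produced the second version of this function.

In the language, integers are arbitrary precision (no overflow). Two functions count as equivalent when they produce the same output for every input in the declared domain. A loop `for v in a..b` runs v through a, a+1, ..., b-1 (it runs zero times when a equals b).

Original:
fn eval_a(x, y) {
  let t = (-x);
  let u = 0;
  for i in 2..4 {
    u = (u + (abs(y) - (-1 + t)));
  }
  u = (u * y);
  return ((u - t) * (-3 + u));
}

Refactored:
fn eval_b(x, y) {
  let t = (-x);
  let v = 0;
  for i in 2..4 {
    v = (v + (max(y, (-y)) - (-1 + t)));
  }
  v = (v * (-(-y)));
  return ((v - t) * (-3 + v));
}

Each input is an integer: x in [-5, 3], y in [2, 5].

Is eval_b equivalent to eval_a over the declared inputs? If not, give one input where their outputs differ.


Comparing the listings, the differences include: local variable names differ, min/max/abs usage differs.
As a probe, take x=3, y=4: eval_a runs t=-3, then u=0, then (i=2), then u=8, then (i=3), then u=16, then u=64, then returns 4087; eval_b runs t=-3, then v=0, then (i=2), then v=8, then (i=3), then v=16, then v=64, then returns 4087; both end at 4087.
An exhaustive pass over the 36 declared inputs shows identical outputs.
verdict: equivalent


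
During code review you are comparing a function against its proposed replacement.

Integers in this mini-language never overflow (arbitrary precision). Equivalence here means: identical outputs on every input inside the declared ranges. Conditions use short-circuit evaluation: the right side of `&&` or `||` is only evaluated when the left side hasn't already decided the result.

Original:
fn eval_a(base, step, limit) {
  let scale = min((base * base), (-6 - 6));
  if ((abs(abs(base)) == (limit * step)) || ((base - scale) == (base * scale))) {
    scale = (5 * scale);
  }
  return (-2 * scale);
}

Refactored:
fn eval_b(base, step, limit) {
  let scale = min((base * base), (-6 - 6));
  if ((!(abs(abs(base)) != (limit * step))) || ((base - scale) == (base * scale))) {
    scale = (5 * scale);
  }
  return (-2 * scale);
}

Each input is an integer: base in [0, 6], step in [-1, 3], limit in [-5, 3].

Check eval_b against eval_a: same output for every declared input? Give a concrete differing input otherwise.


Side by side, the visible changes include: boolean connective usage differs; also comparison usage differs.
Tracing base=5, step=0, limit=2: eval_a: scale=-12, then ((abs(abs(base)) == (limit * step)) || ((base - scale) == (base * scale))) is false, then returns 24 | eval_b: scale=-12, then ((!(abs(abs(base)) != (limit * step))) || ((base - scale) == (base * scale))) is false, then returns 24 — matching result 24.
Every one of the 315 inputs gives matching results.
verdict: equivalent


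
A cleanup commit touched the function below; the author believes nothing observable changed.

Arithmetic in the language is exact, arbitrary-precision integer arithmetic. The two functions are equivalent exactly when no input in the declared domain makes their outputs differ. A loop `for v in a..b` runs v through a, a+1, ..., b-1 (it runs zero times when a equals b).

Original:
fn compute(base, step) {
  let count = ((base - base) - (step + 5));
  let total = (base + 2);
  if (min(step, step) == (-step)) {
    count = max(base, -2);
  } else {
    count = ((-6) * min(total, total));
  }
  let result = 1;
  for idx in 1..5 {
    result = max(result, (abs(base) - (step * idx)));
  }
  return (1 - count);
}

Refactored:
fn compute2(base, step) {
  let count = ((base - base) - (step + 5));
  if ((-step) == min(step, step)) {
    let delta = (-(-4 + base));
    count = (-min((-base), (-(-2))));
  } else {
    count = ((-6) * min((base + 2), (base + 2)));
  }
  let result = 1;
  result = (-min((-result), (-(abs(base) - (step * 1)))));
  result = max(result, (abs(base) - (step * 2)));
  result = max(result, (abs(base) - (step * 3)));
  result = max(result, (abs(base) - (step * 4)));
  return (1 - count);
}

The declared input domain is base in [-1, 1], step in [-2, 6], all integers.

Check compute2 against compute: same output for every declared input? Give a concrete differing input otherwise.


Comparing the listings, the differences include: local variable names differ; also constant usage differs; also arithmetic usage differs; also min/max/abs usage differs; also loop structure differs; also statement counts differ.
Spot check at base=1, step=4 — compute: count := -9 | total := 3 | (min(step, step) == (-step)): false | count := -18 | result := 1 | iter idx=1: | result := 1 | iter idx=2: | result := 1 | iter idx=3: | result := 1 | iter idx=4: | result := 1 | result 19. compute2: count := -9 | ((-step) == min(step, step)): false | count := -18 | result := 1 | result := 1 | result := 1 | result := 1 | result := 1 | result 19. Both give 19.
An exhaustive pass over the 27 declared inputs shows identical outputs.
verdict: equivalent


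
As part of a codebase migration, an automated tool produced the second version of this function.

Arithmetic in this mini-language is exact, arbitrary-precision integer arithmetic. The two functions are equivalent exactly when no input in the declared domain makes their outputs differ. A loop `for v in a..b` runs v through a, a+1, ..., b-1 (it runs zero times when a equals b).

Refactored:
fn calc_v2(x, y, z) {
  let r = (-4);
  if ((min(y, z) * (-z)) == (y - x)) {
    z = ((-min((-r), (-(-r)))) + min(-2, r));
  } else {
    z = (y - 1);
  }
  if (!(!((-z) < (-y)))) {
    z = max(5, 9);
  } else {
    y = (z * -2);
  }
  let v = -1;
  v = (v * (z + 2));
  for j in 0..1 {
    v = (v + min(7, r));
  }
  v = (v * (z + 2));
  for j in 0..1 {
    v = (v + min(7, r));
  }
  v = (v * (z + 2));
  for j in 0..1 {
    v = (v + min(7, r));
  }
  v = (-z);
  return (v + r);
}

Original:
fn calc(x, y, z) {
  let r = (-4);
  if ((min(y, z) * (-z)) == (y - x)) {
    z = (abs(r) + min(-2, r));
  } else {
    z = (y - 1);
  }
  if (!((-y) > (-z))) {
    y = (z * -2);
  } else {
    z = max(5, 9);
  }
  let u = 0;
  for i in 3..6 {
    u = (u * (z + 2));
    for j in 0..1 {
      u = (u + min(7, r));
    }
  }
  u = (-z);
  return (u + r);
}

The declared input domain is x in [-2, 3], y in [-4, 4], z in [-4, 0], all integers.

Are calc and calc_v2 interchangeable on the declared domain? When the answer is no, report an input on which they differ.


Although `0` became `-1`, no input in the stated domain can expose it; all 270 inputs agree.
verdict: equivalent


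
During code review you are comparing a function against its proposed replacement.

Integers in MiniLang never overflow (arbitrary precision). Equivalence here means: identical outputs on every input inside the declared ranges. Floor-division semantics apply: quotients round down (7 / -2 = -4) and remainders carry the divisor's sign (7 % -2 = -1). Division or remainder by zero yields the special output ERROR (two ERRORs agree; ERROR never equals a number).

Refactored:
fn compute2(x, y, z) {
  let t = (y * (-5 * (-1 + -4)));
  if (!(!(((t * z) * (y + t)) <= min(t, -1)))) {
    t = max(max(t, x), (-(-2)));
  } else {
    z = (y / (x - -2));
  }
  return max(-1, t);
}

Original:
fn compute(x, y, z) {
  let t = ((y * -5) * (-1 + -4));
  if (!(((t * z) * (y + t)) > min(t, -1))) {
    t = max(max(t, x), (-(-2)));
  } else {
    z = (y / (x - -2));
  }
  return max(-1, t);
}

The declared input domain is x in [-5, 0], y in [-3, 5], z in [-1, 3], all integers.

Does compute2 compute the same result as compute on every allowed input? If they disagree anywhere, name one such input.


Reading the diff, among the changes: boolean connective usage differs, plus comparison usage differs.
As a probe, take x=-5, y=2, z=2: compute runs t=50, then (!(((t * z) * (y + t)) > min(t, -1))) is false, then z=-1, then returns 50; compute2 runs t=50, then (!(!(((t * z) * (y + t)) <= min(t, -1)))) is false, then z=-1, then returns 50; both end at 50.
Sweeping the whole domain (270 inputs) finds no disagreement.
verdict: equivalent


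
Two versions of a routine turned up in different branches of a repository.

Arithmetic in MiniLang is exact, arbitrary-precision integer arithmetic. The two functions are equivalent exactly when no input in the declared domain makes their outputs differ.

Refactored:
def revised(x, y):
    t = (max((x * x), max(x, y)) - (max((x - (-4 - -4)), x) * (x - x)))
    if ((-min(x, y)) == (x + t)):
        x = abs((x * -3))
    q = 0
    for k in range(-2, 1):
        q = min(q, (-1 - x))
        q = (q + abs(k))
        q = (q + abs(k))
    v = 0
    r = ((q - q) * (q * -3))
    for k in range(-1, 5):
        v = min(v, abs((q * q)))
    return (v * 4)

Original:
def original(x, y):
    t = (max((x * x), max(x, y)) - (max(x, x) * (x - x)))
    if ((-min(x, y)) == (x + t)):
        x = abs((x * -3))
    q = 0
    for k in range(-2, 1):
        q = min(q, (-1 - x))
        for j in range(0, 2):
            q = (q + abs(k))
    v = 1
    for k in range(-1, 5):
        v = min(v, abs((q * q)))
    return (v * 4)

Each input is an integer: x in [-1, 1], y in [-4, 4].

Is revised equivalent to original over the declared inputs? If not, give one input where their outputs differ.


Not equivalent: x=-1, y=2 separates them (4 vs 0).
original: t=2, then ((-min(x, y)) == (x + t)) is true, then x=3, then q=0, then (k=-2), then q=-4, then (j=0), then q=-2, then (j=1), then q=0, then (k=-1), then q=-4, then (j=0), then q=-3, then (j=1), then q=-2, then (k=0), then q=-4, then (j=0), then q=-4, then (j=1), then q=-4, then v=1, then (k=-1), then v=1, then (k=0), then v=1, then (k=1), then v=1, then (k=2), then v=1, then (k=3), then v=1, then (k=4), then v=1, then returns 4
revised: t=2, then ((-min(x, y)) == (x + t)) is true, then x=3, then q=0, then (k=-2), then q=-4, then q=-2, then q=0, then (k=-1), then q=-4, then q=-3, then q=-2, then (k=0), then q=-4, then q=-4, then q=-4, then v=0, then r=0, then (k=-1), then v=0, then (k=0), then v=0, then (k=1), then v=0, then (k=2), then v=0, then (k=3), then v=0, then (k=4), then v=0, then returns 0
verdict: not equivalent; witness: x=-1, y=2


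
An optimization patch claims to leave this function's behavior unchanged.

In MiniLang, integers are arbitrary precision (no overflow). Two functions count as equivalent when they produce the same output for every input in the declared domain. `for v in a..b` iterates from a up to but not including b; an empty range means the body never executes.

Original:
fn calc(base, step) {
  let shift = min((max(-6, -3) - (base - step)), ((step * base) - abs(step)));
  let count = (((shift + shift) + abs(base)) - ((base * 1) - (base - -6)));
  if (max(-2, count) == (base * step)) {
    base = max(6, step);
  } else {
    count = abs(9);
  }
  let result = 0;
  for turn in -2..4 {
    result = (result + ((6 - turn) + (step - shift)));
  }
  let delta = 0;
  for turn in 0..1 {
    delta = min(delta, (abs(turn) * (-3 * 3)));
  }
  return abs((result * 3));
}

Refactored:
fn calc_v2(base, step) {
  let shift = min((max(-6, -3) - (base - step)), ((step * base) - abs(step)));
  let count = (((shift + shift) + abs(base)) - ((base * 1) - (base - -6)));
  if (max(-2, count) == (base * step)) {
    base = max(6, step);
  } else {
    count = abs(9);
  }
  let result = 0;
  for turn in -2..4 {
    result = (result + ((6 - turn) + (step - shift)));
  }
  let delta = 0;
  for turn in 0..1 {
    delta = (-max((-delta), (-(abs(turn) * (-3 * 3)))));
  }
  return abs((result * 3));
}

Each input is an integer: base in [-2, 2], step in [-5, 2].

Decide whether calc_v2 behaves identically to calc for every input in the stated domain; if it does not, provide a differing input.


Equivalent — the differences include min/max/abs usage differs, yet no declared input distinguishes the two.
As a probe, take base=1, step=-4: calc runs shift=-8, then count=-9, then (max(-2, count) == (base * step)) is false, then count=9, then result=0, then (turn=-2), then result=12, then (turn=-1), then result=23, then (turn=0), then result=33, then (turn=1), then result=42, then (turn=2), then result=50, then (turn=3), then result=57, then delta=0, then (turn=0), then delta=0, then returns 171; calc_v2 runs shift=-8, then count=-9, then (max(-2, count) == (base * step)) is false, then count=9, then result=0, then (turn=-2), then result=12, then (turn=-1), then result=23, then (turn=0), then result=33, then (turn=1), then result=42, then (turn=2), then result=50, then (turn=3), then result=57, then delta=0, then (turn=0), then delta=0, then returns 171; both end at 171.
Checked all 40 inputs in the declared domain: the outputs agree on every one.
verdict: equivalent


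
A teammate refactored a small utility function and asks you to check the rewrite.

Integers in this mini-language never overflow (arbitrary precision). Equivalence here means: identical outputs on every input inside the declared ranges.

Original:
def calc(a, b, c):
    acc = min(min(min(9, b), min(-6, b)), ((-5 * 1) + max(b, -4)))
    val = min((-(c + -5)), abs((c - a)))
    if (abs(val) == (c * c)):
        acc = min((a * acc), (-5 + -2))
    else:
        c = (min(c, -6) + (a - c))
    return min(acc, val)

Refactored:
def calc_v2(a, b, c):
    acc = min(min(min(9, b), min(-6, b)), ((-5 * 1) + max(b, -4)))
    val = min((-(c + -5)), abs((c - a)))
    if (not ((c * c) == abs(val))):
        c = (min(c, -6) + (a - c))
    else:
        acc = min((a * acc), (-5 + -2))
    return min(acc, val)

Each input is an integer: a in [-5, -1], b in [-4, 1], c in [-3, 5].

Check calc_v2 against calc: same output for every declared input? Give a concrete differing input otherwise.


This is a faithful refactor — boolean connective usage differs, but the computed results match everywhere.
Spot check at a=-2, b=-4, c=5 — calc: acc=-9, then val=0, then (abs(val) == (c * c)) is false, then c=-13, then returns -9. calc_v2: acc=-9, then val=0, then (not ((c * c) == abs(val))) is true, then c=-13, then returns -9. Both give -9.
Checked all 270 inputs in the declared domain: the outputs agree on every one.
verdict: equivalent


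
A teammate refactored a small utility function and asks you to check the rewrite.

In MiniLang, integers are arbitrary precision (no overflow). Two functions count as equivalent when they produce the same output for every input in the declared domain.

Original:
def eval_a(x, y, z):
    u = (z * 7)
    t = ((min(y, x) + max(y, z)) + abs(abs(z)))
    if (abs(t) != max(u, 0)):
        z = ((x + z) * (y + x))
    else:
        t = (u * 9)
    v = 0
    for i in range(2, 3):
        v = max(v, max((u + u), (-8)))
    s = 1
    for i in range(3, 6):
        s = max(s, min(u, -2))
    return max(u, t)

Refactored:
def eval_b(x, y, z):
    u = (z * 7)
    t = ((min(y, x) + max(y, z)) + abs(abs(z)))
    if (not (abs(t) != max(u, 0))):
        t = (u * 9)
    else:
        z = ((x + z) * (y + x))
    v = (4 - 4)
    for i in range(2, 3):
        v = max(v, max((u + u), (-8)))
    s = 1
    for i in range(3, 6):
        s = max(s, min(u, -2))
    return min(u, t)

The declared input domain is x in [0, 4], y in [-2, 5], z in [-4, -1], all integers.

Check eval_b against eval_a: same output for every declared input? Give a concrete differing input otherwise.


x=0, y=-2, z=-4 yields -28 from eval_a but -252 from eval_b.
verdict: not equivalent; witness: x=0, y=-2, z=-4


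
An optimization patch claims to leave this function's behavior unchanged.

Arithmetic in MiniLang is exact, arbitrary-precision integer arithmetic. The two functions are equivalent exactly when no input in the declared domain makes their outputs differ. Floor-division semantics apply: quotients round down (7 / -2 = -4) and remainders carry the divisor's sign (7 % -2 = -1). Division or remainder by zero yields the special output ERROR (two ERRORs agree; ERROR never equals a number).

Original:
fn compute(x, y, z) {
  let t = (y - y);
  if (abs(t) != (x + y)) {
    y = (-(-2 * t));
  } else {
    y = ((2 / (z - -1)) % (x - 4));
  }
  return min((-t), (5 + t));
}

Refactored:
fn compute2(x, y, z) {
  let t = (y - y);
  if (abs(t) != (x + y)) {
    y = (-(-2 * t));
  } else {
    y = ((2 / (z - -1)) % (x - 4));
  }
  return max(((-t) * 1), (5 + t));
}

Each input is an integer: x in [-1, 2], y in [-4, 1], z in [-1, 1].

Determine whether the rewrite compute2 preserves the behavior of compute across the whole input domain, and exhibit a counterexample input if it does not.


Run the pair on x=-1, y=-4, z=-1.
compute: t=0, then (abs(t) != (x + y)) is true, then y=0, then returns 0
compute2: t=0, then (abs(t) != (x + y)) is true, then y=0, then returns 5
0 against 5: the behavior changed.
verdict: not equivalent; witness: x=-1, y=-4, z=-1


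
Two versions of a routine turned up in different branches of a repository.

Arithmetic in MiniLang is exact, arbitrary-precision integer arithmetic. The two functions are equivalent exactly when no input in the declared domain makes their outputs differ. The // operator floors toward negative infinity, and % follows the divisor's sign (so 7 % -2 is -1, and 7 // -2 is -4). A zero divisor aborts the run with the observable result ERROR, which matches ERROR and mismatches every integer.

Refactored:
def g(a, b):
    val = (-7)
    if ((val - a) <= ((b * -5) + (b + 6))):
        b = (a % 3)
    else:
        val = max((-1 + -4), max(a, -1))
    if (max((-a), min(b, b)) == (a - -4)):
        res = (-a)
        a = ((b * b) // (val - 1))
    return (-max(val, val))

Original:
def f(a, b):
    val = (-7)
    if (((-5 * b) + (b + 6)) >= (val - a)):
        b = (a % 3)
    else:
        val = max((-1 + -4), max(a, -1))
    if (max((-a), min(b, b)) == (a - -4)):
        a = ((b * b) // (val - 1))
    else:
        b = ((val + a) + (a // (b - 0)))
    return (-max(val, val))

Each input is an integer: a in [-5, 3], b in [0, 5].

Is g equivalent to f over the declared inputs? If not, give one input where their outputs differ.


The rewrite breaks on a=-3, b=0, where the results are ERROR and 7.
f: val=-7, then (((-5 * b) + (b + 6)) >= (val - a)) is true, then b=0, then (max((-a), min(b, b)) == (a - -4)) is false, then a zero divisor aborts: ERROR
g: val=-7, then ((val - a) <= ((b * -5) + (b + 6))) is true, then b=0, then (max((-a), min(b, b)) == (a - -4)) is false, then returns 7
verdict: not equivalent; witness: a=-3, b=0


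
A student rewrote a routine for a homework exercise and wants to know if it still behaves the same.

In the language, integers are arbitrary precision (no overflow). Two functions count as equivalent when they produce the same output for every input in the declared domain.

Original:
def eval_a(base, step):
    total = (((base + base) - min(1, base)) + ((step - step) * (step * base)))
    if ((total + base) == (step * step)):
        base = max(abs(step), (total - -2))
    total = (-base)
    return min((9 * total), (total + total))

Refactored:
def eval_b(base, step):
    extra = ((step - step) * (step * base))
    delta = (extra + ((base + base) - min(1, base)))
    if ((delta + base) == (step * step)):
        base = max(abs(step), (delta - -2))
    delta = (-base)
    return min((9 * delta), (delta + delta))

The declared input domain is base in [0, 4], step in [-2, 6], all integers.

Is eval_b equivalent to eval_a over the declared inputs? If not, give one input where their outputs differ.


Behavior is preserved: although statement counts differ; local variable names differ, the outputs never diverge.
One worked example (base=2, step=5) — eval_a: total becomes 3; next ((total + base) == (step * step)) evaluates to false; next total becomes -2; next final value -18; eval_b: extra becomes 0; next delta becomes 3; next ((delta + base) == (step * step)) evaluates to false; next delta becomes -2; next final value -18; agreement on -18.
An exhaustive pass over the 45 declared inputs shows identical outputs.
verdict: equivalent


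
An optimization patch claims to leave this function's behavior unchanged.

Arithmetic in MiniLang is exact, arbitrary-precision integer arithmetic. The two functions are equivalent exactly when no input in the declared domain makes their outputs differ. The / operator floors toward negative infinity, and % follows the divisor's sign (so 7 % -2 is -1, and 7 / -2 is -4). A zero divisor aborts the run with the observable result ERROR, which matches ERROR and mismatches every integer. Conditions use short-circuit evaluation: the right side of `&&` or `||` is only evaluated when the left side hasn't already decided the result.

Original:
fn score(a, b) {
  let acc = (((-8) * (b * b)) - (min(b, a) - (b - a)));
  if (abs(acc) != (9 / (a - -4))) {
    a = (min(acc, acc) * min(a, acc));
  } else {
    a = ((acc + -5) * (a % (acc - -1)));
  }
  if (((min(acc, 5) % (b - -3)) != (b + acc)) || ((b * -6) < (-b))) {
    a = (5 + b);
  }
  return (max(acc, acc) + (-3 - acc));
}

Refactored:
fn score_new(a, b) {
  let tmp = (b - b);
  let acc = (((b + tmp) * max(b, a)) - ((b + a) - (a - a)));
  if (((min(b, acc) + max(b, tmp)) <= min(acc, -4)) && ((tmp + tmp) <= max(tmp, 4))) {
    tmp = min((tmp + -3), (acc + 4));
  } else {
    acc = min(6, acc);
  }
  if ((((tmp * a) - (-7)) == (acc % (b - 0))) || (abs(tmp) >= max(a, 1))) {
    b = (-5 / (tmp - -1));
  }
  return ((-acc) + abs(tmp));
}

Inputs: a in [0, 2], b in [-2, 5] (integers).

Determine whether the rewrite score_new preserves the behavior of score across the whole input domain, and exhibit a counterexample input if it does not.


At a=0, b=-2: score gives -3, score_new gives -2.
verdict: not equivalent; witness: a=0, b=-2


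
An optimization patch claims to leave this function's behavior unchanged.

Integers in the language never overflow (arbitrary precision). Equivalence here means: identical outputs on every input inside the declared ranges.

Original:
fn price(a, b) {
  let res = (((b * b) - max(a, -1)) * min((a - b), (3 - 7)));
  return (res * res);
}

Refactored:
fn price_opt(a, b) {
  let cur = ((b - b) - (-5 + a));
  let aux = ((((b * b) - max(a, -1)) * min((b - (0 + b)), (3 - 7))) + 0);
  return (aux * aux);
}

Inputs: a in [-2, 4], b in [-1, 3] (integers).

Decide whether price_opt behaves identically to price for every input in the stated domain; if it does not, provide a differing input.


Not equivalent: a=-2, b=3 separates them (2500 vs 1600).
price: res becomes -50; next final value 2500
price_opt: cur becomes 7; next aux becomes -40; next final value 1600
verdict: not equivalent; witness: a=-2, b=3


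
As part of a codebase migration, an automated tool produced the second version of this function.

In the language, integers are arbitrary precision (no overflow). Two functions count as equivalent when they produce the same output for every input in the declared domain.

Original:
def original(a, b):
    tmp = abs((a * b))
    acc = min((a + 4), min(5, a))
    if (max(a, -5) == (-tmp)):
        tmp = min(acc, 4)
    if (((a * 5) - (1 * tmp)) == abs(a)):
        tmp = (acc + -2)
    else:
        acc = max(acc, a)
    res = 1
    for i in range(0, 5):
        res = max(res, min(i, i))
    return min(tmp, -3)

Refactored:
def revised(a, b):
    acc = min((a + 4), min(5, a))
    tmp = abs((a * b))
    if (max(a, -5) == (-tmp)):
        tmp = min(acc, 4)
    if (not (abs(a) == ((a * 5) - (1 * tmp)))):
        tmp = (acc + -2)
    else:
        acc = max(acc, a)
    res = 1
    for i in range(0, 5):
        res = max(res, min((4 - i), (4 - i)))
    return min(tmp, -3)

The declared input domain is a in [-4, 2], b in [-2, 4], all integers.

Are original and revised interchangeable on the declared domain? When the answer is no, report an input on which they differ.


Not equivalent: a=-4, b=-2 separates them (-3 vs -6).
original: tmp=8, then acc=-4, then (max(a, -5) == (-tmp)) is false, then (((a * 5) - (1 * tmp)) == abs(a)) is false, then acc=-4, then res=1, then (i=0), then res=1, then (i=1), then res=1, then (i=2), then res=2, then (i=3), then res=3, then (i=4), then res=4, then returns -3
revised: acc=-4, then tmp=8, then (max(a, -5) == (-tmp)) is false, then (not (abs(a) == ((a * 5) - (1 * tmp)))) is true, then tmp=-6, then res=1, then (i=0), then res=4, then (i=1), then res=4, then (i=2), then res=4, then (i=3), then res=4, then (i=4), then res=4, then returns -6
verdict: not equivalent; witness: a=-4, b=-2


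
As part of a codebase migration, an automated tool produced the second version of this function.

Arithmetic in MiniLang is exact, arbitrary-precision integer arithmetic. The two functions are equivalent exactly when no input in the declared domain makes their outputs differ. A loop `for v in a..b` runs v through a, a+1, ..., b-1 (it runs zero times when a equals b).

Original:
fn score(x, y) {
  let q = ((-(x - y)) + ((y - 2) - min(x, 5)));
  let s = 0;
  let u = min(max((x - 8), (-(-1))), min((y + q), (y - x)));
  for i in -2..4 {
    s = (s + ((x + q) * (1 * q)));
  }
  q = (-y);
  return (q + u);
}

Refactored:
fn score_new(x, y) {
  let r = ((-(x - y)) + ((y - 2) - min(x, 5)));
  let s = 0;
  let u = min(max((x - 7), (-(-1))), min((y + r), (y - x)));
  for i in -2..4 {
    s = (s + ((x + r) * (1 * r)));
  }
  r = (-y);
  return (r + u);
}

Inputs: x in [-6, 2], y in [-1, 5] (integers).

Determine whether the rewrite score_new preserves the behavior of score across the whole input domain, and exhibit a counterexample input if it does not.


The one real change (`8` became `7`) has no effect anywhere in the declared ranges.
As a probe, take x=-3, y=-1: score runs q = 2; s = 0; u = 1; [i=-2]; s = -2; [i=-1]; s = -4; [i=0]; s = -6; [i=1]; s = -8; [i=2]; s = -10; [i=3]; s = -12; q = 1; return 2; score_new runs r = 2; s = 0; u = 1; [i=-2]; s = -2; [i=-1]; s = -4; [i=0]; s = -6; [i=1]; s = -8; [i=2]; s = -10; [i=3]; s = -12; r = 1; return 2; both end at 2.
Across all 63 domain points the two functions coincide.
verdict: equivalent


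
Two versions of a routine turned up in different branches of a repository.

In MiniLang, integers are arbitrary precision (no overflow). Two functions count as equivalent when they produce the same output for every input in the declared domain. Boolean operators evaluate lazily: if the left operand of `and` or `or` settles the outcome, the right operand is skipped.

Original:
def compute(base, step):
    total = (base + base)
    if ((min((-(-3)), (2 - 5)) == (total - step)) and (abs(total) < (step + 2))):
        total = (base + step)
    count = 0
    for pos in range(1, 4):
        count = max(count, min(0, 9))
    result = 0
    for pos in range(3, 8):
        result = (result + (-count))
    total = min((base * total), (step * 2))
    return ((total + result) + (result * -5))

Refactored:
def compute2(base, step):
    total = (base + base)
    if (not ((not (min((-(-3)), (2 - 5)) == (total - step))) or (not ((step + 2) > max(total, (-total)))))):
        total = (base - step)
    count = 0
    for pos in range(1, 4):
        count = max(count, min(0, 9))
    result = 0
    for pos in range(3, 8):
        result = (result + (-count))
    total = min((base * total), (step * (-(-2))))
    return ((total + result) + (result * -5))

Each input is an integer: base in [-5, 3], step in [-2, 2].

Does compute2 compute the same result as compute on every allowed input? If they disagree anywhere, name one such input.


Consider the input base=-1, step=1.
compute: total=-2, then ((min((-(-3)), (2 - 5)) == (total - step)) and (abs(total) < (step + 2))) is true, then total=0, then count=0, then (pos=1), then count=0, then (pos=2), then count=0, then (pos=3), then count=0, then result=0, then (pos=3), then result=0, then (pos=4), then result=0, then (pos=5), then result=0, then (pos=6), then result=0, then (pos=7), then result=0, then total=0, then returns 0
compute2: total=-2, then (not ((not (min((-(-3)), (2 - 5)) == (total - step))) or (not ((step + 2) > max(total, (-total)))))) is true, then total=-2, then count=0, then (pos=1), then count=0, then (pos=2), then count=0, then (pos=3), then count=0, then result=0, then (pos=3), then result=0, then (pos=4), then result=0, then (pos=5), then result=0, then (pos=6), then result=0, then (pos=7), then result=0, then total=2, then returns 2
0 and 2 differ, so these are not the same function on this domain.
verdict: not equivalent; witness: base=-1, step=1
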